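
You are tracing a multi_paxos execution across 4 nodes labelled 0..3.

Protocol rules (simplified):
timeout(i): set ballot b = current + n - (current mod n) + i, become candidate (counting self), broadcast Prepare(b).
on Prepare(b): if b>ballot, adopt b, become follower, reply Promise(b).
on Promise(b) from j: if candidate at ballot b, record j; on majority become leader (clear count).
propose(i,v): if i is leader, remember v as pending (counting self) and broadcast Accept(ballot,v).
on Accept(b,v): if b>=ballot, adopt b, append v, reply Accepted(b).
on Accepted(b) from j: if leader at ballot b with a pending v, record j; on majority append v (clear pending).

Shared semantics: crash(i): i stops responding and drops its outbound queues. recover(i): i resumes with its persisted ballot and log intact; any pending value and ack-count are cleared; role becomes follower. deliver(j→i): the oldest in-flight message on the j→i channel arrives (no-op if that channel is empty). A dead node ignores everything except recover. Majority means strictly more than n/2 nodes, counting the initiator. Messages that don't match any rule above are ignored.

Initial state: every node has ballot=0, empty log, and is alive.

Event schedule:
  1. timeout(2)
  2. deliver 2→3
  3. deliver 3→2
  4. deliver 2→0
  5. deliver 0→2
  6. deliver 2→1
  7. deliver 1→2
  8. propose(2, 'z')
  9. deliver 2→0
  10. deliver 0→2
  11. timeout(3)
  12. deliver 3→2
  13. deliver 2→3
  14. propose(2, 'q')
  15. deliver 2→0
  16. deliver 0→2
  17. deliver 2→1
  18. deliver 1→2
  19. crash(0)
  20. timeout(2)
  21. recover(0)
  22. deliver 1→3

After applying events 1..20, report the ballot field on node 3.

after 1 — timeout(2): n2:cand/b6/[-]
after 2 — deliver 2→3: n3:foll/b6/[-]
after 3 — deliver 3→2: ·
after 4 — deliver 2→0: n0:foll/b6/[-]
after 5 — deliver 0→2: n2:lead/b6/[-]
after 6 — deliver 2→1: n1:foll/b6/[-]
after 7 — deliver 1→2: ·
after 8 — propose(2,'z'): ·
after 9 — deliver 2→0: n0:foll/b6/[z]
after 10 — deliver 0→2: ·
after 11 — timeout(3): n3:cand/b11/[-]
after 12 — deliver 3→2: n2:foll/b11/[-]
after 13 — deliver 2→3: ·
after 14 — propose(2,'q'): ·
after 15 — deliver 2→0: ·
after 16 — deliver 0→2: ·
after 17 — deliver 2→1: n1:foll/b6/[z]
after 18 — deliver 1→2: ·
after 19 — crash(0): n0:✗foll/b6/[z]
after 20 — timeout(2): n2:cand/b14/[-]

11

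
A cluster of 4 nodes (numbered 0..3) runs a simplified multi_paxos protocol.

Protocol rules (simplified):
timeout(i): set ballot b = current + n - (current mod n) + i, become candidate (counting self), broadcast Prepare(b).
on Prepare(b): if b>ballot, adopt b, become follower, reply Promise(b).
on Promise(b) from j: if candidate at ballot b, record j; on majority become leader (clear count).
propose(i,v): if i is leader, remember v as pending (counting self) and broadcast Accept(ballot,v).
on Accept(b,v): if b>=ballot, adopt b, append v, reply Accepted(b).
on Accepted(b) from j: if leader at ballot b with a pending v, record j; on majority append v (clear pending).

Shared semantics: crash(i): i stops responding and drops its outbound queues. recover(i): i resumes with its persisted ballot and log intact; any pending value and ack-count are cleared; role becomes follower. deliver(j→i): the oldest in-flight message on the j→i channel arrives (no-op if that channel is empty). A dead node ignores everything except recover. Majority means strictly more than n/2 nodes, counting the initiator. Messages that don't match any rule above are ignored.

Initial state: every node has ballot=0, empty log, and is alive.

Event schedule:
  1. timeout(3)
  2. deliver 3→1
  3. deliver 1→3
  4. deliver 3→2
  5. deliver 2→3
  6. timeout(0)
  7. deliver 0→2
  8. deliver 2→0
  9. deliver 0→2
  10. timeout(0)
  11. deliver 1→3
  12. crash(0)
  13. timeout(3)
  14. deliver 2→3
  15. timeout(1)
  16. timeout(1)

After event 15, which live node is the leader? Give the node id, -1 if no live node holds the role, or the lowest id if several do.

-1

e1 timeout(3): 3[cand,b=7,-]
e2 deliver 3→1: 1[foll,b=7,-]
e3 deliver 1→3: ·
e4 deliver 3→2: 2[foll,b=7,-]
e5 deliver 2→3: 3[lead,b=7,-]
e6 timeout(0): 0[cand,b=4,-]
e7 deliver 0→2: ·
e8 deliver 2→0: ·
e9 deliver 0→2: ·
e10 timeout(0): 0[cand,b=8,-]
e11 deliver 1→3: ·
e12 crash(0): 0[✗cand,b=8,-]
e13 timeout(3): 3[cand,b=11,-]
e14 deliver 2→3: ·
e15 timeout(1): 1[cand,b=9,-]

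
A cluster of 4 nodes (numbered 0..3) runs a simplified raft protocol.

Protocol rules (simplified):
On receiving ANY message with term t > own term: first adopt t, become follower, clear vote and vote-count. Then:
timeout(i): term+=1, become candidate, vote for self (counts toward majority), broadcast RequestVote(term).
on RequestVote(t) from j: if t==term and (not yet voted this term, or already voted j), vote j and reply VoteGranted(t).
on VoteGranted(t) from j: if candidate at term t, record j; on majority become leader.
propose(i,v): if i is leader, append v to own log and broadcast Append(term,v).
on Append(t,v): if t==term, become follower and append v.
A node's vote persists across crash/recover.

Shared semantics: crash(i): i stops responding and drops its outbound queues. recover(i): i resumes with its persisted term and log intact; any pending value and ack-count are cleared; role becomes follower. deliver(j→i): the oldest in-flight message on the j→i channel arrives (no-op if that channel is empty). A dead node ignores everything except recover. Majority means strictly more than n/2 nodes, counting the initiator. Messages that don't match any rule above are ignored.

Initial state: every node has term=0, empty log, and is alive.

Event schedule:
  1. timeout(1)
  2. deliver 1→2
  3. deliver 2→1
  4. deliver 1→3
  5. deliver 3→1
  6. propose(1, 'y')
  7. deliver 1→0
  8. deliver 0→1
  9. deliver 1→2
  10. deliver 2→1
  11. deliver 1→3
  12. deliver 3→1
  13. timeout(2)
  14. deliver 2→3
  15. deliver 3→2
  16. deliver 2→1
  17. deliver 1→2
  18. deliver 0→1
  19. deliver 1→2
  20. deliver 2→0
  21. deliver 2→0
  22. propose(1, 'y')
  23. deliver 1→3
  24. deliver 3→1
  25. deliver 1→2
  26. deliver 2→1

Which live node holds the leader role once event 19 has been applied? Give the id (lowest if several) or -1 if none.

2

e1 timeout(1): 1[cand,t=1,-]
e2 deliver 1→2: 2[foll,t=1,-]
e3 deliver 2→1: ·
e4 deliver 1→3: 3[foll,t=1,-]
e5 deliver 3→1: 1[lead,t=1,-]
e6 propose(1,'y'): 1[lead,t=1,y]
e7 deliver 1→0: 0[foll,t=1,-]
e8 deliver 0→1: ·
e9 deliver 1→2: 2[foll,t=1,y]
e10 deliver 2→1: ·
e11 deliver 1→3: 3[foll,t=1,y]
e12 deliver 3→1: ·
e13 timeout(2): 2[cand,t=2,y]
e14 deliver 2→3: 3[foll,t=2,y]
e15 deliver 3→2: ·
e16 deliver 2→1: 1[foll,t=2,y]
e17 deliver 1→2: 2[lead,t=2,y]
e18 deliver 0→1: ·
e19 deliver 1→2: ·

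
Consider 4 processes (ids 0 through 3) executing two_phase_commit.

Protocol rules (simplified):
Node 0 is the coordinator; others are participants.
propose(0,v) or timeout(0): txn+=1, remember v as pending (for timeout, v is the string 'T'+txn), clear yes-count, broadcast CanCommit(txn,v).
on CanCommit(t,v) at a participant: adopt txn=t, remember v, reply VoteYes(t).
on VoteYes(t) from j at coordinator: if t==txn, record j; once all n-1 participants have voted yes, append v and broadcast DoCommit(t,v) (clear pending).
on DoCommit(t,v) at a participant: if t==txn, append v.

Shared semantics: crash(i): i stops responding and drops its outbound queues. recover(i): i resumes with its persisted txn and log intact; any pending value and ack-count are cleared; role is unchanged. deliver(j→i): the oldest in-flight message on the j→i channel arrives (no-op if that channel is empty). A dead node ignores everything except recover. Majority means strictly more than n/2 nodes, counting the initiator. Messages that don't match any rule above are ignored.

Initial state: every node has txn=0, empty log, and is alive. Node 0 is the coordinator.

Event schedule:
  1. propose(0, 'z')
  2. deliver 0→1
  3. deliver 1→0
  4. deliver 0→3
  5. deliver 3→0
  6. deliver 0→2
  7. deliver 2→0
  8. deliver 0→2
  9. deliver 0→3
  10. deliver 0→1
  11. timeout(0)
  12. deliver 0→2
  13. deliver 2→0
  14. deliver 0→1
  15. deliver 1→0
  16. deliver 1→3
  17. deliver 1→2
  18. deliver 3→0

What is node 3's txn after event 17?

e1 propose(0,'z'): 0[coor,t=1,-]
e2 deliver 0→1: 1[part,t=1,-]
e3 deliver 1→0: ·
e4 deliver 0→3: 3[part,t=1,-]
e5 deliver 3→0: ·
e6 deliver 0→2: 2[part,t=1,-]
e7 deliver 2→0: 0[coor,t=1,z]
e8 deliver 0→2: 2[part,t=1,z]
e9 deliver 0→3: 3[part,t=1,z]
e10 deliver 0→1: 1[part,t=1,z]
e11 timeout(0): 0[coor,t=2,z]
e12 deliver 0→2: 2[part,t=2,z]
e13 deliver 2→0: ·
e14 deliver 0→1: 1[part,t=2,z]
e15 deliver 1→0: ·
e16 deliver 1→3: ·
e17 deliver 1→2: ·

1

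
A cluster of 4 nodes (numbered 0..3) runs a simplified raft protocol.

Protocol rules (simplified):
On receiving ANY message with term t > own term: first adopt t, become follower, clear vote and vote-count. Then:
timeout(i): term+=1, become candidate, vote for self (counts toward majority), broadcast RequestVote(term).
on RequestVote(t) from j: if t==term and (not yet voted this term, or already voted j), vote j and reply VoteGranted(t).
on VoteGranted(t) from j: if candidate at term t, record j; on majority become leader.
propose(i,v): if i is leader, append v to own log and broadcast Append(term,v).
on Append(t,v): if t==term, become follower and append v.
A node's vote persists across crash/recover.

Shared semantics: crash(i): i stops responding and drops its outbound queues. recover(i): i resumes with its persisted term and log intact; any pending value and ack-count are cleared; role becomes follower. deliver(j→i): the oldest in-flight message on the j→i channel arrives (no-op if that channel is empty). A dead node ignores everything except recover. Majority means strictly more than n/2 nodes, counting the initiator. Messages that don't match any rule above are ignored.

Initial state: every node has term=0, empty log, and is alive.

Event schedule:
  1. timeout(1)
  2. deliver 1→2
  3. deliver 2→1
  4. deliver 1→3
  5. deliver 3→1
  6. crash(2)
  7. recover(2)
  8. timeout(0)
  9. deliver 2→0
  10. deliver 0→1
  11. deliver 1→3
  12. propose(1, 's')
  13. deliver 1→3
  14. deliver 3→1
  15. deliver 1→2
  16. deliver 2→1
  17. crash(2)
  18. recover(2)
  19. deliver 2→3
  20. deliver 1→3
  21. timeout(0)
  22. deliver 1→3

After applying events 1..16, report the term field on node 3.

1

1. timeout(1):  <1:cand t1 ->
2. deliver 1→2:  <2:foll t1 ->
3. deliver 2→1:  nop
4. deliver 1→3:  <3:foll t1 ->
5. deliver 3→1:  <1:lead t1 ->
6. crash(2):  <2:✗foll t1 ->
7. recover(2):  <2:foll t1 ->
8. timeout(0):  <0:cand t1 ->
9. deliver 2→0:  nop
10. deliver 0→1:  nop
11. deliver 1→3:  nop
12. propose(1,'s'):  <1:lead t1 s>
13. deliver 1→3:  <3:foll t1 s>
14. deliver 3→1:  nop
15. deliver 1→2:  <2:foll t1 s>
16. deliver 2→1:  nop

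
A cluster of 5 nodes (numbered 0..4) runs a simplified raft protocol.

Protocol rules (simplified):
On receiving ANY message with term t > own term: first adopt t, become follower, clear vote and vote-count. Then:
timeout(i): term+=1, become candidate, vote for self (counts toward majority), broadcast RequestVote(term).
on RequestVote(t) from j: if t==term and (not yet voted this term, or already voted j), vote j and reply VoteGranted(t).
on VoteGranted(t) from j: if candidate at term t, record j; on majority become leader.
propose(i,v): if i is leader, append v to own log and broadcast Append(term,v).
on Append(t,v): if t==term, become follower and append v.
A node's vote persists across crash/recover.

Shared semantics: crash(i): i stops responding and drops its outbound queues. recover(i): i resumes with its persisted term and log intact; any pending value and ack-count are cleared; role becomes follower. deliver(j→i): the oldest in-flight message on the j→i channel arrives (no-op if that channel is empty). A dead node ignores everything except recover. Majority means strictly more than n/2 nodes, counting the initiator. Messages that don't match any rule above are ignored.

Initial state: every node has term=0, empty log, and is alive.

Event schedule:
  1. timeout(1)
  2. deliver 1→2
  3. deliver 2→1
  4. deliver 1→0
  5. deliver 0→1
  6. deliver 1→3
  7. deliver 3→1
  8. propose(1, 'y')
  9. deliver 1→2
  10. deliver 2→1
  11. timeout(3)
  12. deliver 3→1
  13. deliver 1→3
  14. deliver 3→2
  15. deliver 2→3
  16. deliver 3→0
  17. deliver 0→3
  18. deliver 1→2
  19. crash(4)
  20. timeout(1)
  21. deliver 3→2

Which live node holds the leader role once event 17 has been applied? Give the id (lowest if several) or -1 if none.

3

1. timeout(1):  <1:cand t1 ->
2. deliver 1→2:  <2:foll t1 ->
3. deliver 2→1:  nop
4. deliver 1→0:  <0:foll t1 ->
5. deliver 0→1:  <1:lead t1 ->
6. deliver 1→3:  <3:foll t1 ->
7. deliver 3→1:  nop
8. propose(1,'y'):  <1:lead t1 y>
9. deliver 1→2:  <2:foll t1 y>
10. deliver 2→1:  nop
11. timeout(3):  <3:cand t2 ->
12. deliver 3→1:  <1:foll t2 y>
13. deliver 1→3:  nop
14. deliver 3→2:  <2:foll t2 y>
15. deliver 2→3:  nop
16. deliver 3→0:  <0:foll t2 ->
17. deliver 0→3:  <3:lead t2 ->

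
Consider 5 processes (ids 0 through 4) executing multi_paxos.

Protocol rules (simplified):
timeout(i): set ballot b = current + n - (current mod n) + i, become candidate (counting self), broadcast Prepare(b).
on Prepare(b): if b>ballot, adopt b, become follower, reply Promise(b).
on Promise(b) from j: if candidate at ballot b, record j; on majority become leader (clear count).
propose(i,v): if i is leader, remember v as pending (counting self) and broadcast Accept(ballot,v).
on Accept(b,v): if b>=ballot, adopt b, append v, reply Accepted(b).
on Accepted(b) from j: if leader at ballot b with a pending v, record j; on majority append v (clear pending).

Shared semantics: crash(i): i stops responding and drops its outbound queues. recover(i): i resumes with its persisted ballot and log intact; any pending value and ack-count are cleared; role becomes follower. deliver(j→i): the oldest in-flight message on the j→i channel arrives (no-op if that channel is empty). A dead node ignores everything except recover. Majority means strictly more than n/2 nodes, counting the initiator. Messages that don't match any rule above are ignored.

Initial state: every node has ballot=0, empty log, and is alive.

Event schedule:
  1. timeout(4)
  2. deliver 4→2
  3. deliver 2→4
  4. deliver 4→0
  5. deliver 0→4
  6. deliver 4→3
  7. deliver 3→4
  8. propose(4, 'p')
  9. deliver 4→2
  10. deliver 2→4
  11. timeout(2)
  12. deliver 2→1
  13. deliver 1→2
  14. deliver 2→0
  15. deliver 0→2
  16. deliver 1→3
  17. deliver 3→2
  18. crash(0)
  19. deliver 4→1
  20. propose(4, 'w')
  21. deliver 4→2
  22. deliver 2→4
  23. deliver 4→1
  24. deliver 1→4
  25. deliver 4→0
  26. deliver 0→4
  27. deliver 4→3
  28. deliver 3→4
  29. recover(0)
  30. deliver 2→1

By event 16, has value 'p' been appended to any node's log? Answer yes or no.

yes

e1 timeout(4): 4[cand,b=9,-]
e2 deliver 4→2: 2[foll,b=9,-]
e3 deliver 2→4: ·
e4 deliver 4→0: 0[foll,b=9,-]
e5 deliver 0→4: 4[lead,b=9,-]
e6 deliver 4→3: 3[foll,b=9,-]
e7 deliver 3→4: ·
e8 propose(4,'p'): ·
e9 deliver 4→2: 2[foll,b=9,p]
e10 deliver 2→4: ·
e11 timeout(2): 2[cand,b=12,p]
e12 deliver 2→1: 1[foll,b=12,-]
e13 deliver 1→2: ·
e14 deliver 2→0: 0[foll,b=12,-]
e15 deliver 0→2: 2[lead,b=12,p]
e16 deliver 1→3: ·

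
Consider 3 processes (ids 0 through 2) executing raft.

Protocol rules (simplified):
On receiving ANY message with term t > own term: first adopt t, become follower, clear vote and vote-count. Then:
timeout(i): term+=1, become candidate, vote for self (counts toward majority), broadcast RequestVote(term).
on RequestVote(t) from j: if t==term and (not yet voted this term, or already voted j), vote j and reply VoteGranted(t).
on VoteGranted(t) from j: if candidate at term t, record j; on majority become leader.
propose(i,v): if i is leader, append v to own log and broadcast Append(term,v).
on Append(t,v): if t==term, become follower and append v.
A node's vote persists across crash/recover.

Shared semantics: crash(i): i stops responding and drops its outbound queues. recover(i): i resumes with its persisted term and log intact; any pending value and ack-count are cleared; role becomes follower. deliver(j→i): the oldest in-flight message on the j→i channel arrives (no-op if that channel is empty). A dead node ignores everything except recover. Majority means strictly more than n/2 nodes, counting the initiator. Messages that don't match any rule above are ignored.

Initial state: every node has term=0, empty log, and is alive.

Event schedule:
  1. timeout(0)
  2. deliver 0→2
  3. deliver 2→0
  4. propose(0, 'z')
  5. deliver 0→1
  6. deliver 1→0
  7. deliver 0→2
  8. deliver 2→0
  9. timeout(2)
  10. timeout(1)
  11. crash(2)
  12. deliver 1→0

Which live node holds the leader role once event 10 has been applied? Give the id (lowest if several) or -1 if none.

step 1 timeout(0): 0={cand,t=1,log=-}
step 2 deliver 0→2: 2={foll,t=1,log=-}
step 3 deliver 2→0: 0={lead,t=1,log=-}
step 4 propose(0,'z'): 0={lead,t=1,log=z}
step 5 deliver 0→1: 1={foll,t=1,log=-}
step 6 deliver 1→0: —
step 7 deliver 0→2: 2={foll,t=1,log=z}
step 8 deliver 2→0: —
step 9 timeout(2): 2={cand,t=2,log=z}
step 10 timeout(1): 1={cand,t=2,log=-}

0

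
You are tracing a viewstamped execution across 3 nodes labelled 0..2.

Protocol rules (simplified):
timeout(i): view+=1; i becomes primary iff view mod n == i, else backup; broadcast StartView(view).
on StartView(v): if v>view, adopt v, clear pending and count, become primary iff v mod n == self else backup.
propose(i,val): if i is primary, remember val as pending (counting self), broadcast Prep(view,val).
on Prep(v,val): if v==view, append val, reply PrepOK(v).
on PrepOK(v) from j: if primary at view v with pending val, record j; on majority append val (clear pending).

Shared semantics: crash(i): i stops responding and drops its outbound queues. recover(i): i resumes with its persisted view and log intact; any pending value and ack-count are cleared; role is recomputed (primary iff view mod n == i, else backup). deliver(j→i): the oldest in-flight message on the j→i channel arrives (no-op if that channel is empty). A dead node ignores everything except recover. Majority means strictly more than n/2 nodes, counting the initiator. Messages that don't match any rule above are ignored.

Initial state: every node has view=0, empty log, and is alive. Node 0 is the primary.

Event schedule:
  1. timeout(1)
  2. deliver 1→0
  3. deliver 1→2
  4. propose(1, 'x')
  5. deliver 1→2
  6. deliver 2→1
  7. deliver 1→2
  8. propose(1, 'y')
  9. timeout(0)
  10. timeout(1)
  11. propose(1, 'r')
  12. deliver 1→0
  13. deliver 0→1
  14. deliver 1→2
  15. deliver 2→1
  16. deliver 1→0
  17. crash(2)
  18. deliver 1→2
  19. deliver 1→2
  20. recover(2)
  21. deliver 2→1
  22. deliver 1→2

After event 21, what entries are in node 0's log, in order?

empty

e1 timeout(1): 1[prim,v=1,-]
e2 deliver 1→0: 0[back,v=1,-]
e3 deliver 1→2: 2[back,v=1,-]
e4 propose(1,'x'): ·
e5 deliver 1→2: 2[back,v=1,x]
e6 deliver 2→1: 1[prim,v=1,x]
e7 deliver 1→2: ·
e8 propose(1,'y'): ·
e9 timeout(0): 0[back,v=2,-]
e10 timeout(1): 1[back,v=2,x]
e11 propose(1,'r'): ·
e12 deliver 1→0: ·
e13 deliver 0→1: ·
e14 deliver 1→2: 2[back,v=1,x,y]
e15 deliver 2→1: ·
e16 deliver 1→0: ·
e17 crash(2): 2[✗back,v=1,x,y]
e18 deliver 1→2: ·
e19 deliver 1→2: ·
e20 recover(2): 2[back,v=1,x,y]
e21 deliver 2→1: ·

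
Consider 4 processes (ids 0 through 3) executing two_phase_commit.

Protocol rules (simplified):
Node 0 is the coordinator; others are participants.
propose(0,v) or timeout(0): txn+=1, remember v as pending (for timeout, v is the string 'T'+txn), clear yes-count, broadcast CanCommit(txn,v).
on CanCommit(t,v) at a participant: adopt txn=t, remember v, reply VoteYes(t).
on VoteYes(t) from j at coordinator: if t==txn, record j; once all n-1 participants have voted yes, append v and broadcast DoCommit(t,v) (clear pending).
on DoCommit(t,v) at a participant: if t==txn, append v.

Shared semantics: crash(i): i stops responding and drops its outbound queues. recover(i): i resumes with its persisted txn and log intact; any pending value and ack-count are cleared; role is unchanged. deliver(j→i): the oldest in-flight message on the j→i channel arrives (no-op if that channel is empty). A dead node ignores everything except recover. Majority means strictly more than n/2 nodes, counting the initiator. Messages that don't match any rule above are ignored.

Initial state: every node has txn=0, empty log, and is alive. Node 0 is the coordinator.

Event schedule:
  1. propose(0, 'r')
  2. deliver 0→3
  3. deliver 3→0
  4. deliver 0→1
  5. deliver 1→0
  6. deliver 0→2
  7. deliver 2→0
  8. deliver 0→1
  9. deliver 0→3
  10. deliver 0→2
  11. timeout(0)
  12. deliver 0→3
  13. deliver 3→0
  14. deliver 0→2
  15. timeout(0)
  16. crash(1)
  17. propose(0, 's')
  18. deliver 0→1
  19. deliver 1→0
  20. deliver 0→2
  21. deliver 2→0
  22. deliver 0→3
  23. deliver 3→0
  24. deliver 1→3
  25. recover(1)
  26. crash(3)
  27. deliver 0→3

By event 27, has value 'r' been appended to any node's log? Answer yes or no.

yes

after 1 — propose(0,'r'): n0:coor/t1/[-]
after 2 — deliver 0→3: n3:part/t1/[-]
after 3 — deliver 3→0: ·
after 4 — deliver 0→1: n1:part/t1/[-]
after 5 — deliver 1→0: ·
after 6 — deliver 0→2: n2:part/t1/[-]
after 7 — deliver 2→0: n0:coor/t1/[r]
after 8 — deliver 0→1: n1:part/t1/[r]
after 9 — deliver 0→3: n3:part/t1/[r]
after 10 — deliver 0→2: n2:part/t1/[r]
after 11 — timeout(0): n0:coor/t2/[r]
after 12 — deliver 0→3: n3:part/t2/[r]
after 13 — deliver 3→0: ·
after 14 — deliver 0→2: n2:part/t2/[r]
after 15 — timeout(0): n0:coor/t3/[r]
after 16 — crash(1): n1:✗part/t1/[r]
after 17 — propose(0,'s'): n0:coor/t4/[r]
after 18 — deliver 0→1: ·
after 19 — deliver 1→0: ·
after 20 — deliver 0→2: n2:part/t3/[r]
after 21 — deliver 2→0: ·
after 22 — deliver 0→3: n3:part/t3/[r]
after 23 — deliver 3→0: ·
after 24 — deliver 1→3: ·
after 25 — recover(1): n1:part/t1/[r]
after 26 — crash(3): n3:✗part/t3/[r]
after 27 — deliver 0→3: ·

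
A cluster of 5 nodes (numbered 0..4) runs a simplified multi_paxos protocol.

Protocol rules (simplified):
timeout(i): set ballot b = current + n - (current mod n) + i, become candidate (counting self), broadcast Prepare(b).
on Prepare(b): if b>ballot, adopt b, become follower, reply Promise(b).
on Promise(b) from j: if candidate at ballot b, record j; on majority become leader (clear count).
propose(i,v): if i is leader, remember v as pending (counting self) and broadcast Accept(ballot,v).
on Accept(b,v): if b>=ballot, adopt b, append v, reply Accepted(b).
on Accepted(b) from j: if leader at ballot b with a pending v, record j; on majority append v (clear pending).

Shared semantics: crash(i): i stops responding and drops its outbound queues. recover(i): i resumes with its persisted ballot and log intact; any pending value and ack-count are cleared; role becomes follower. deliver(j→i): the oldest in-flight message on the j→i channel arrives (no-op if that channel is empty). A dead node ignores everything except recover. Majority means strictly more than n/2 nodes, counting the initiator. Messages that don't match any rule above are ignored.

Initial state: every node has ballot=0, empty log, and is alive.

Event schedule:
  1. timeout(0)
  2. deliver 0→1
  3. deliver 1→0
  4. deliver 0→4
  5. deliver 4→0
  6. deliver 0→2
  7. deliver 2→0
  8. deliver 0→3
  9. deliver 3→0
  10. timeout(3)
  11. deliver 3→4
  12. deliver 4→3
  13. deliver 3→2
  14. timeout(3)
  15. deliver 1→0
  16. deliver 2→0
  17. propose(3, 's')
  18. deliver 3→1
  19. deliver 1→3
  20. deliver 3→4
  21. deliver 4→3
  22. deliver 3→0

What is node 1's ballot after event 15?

after 1 — timeout(0): n0:cand/b5/[-]
after 2 — deliver 0→1: n1:foll/b5/[-]
after 3 — deliver 1→0: ·
after 4 — deliver 0→4: n4:foll/b5/[-]
after 5 — deliver 4→0: n0:lead/b5/[-]
after 6 — deliver 0→2: n2:foll/b5/[-]
after 7 — deliver 2→0: ·
after 8 — deliver 0→3: n3:foll/b5/[-]
after 9 — deliver 3→0: ·
after 10 — timeout(3): n3:cand/b13/[-]
after 11 — deliver 3→4: n4:foll/b13/[-]
after 12 — deliver 4→3: ·
after 13 — deliver 3→2: n2:foll/b13/[-]
after 14 — timeout(3): n3:cand/b18/[-]
after 15 — deliver 1→0: ·

5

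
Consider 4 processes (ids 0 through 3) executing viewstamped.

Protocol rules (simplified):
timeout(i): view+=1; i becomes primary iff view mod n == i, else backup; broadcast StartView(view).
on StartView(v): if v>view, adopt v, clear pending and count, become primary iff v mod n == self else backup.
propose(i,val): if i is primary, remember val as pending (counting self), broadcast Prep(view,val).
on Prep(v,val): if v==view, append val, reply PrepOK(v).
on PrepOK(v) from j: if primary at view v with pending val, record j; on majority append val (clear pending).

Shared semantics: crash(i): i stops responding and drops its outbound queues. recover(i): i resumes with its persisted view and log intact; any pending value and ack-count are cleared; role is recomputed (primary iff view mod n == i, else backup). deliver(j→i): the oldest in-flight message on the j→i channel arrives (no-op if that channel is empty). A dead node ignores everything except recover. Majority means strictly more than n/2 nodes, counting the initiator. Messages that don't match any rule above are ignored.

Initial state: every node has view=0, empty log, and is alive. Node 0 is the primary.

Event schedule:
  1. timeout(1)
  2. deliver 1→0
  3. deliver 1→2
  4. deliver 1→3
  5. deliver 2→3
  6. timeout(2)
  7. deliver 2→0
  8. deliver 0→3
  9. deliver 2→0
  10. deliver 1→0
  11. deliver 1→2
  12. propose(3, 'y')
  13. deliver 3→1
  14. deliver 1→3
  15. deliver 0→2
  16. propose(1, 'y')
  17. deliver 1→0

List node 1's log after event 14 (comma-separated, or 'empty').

empty

step 1 timeout(1): 1={prim,v=1,log=-}
step 2 deliver 1→0: 0={back,v=1,log=-}
step 3 deliver 1→2: 2={back,v=1,log=-}
step 4 deliver 1→3: 3={back,v=1,log=-}
step 5 deliver 2→3: —
step 6 timeout(2): 2={prim,v=2,log=-}
step 7 deliver 2→0: 0={back,v=2,log=-}
step 8 deliver 0→3: —
step 9 deliver 2→0: —
step 10 deliver 1→0: —
step 11 deliver 1→2: —
step 12 propose(3,'y'): —
step 13 deliver 3→1: —
step 14 deliver 1→3: —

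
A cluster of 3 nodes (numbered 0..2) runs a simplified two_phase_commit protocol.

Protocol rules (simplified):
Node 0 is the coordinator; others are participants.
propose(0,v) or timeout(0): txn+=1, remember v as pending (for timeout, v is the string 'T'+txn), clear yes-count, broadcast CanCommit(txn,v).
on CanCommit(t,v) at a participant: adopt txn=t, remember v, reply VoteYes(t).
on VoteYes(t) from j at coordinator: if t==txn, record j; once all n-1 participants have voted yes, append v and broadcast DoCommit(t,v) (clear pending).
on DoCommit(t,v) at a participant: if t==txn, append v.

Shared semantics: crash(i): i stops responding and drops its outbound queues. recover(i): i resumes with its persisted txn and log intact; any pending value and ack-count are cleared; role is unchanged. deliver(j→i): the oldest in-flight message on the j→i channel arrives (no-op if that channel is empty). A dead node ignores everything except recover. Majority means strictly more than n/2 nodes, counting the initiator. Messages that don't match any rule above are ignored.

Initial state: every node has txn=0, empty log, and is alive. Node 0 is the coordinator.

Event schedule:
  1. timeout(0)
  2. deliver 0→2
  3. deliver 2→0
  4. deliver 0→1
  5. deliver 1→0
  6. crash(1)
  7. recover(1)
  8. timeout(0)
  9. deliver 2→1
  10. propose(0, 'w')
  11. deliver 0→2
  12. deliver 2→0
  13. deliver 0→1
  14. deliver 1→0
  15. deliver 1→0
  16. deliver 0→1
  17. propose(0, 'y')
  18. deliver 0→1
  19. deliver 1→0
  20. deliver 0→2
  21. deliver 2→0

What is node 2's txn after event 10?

[1] timeout(0) → N0(coor t1 [-])
[2] deliver 0→2 → N2(part t1 [-])
[3] deliver 2→0 → ∅
[4] deliver 0→1 → N1(part t1 [-])
[5] deliver 1→0 → N0(coor t1 [T1])
[6] crash(1) → N1(✗part t1 [-])
[7] recover(1) → N1(part t1 [-])
[8] timeout(0) → N0(coor t2 [T1])
[9] deliver 2→1 → ∅
[10] propose(0,'w') → N0(coor t3 [T1])

1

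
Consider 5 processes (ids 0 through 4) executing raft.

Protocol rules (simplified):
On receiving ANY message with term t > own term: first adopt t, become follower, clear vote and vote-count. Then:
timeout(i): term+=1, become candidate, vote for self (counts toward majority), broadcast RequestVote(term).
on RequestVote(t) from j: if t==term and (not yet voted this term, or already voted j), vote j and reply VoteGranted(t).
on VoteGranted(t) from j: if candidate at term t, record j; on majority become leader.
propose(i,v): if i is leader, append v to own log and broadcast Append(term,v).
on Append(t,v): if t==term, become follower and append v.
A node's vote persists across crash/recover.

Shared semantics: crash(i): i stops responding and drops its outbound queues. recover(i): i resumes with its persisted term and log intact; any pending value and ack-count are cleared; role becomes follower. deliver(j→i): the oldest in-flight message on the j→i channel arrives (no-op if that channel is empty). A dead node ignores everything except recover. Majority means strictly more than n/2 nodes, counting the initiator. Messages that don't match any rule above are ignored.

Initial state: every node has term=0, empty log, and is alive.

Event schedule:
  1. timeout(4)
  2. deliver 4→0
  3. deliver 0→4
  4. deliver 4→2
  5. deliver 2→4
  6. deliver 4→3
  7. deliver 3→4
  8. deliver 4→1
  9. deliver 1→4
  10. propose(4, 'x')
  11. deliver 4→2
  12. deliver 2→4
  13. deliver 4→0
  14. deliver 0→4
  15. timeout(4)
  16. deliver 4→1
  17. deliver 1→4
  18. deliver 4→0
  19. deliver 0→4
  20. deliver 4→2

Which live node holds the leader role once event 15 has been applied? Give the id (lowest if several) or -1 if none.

-1

step 1 timeout(4): 4={cand,t=1,log=-}
step 2 deliver 4→0: 0={foll,t=1,log=-}
step 3 deliver 0→4: —
step 4 deliver 4→2: 2={foll,t=1,log=-}
step 5 deliver 2→4: 4={lead,t=1,log=-}
step 6 deliver 4→3: 3={foll,t=1,log=-}
step 7 deliver 3→4: —
step 8 deliver 4→1: 1={foll,t=1,log=-}
step 9 deliver 1→4: —
step 10 propose(4,'x'): 4={lead,t=1,log=x}
step 11 deliver 4→2: 2={foll,t=1,log=x}
step 12 deliver 2→4: —
step 13 deliver 4→0: 0={foll,t=1,log=x}
step 14 deliver 0→4: —
step 15 timeout(4): 4={cand,t=2,log=x}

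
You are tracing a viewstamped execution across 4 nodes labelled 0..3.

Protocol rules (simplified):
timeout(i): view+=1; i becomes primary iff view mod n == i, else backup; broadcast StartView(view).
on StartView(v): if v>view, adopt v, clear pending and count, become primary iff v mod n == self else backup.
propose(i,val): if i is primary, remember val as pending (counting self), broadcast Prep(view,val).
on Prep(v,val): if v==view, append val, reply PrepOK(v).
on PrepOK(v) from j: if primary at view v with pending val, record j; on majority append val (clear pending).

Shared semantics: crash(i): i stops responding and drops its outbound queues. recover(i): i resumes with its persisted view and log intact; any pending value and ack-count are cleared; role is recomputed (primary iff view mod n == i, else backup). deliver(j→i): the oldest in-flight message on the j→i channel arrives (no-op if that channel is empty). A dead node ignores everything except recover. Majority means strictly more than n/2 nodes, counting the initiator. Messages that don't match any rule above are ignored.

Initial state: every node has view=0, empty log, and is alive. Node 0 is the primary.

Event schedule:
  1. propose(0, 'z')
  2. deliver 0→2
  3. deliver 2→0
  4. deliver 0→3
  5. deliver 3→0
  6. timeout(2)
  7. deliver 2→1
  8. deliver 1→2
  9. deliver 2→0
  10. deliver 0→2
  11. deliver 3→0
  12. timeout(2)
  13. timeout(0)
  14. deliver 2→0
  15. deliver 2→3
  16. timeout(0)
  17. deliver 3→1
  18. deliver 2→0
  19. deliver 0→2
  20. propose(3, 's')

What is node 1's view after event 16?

1

after 1 — propose(0,'z'): ·
after 2 — deliver 0→2: n2:back/v0/[z]
after 3 — deliver 2→0: ·
after 4 — deliver 0→3: n3:back/v0/[z]
after 5 — deliver 3→0: n0:prim/v0/[z]
after 6 — timeout(2): n2:back/v1/[z]
after 7 — deliver 2→1: n1:prim/v1/[-]
after 8 — deliver 1→2: ·
after 9 — deliver 2→0: n0:back/v1/[z]
after 10 — deliver 0→2: ·
after 11 — deliver 3→0: ·
after 12 — timeout(2): n2:prim/v2/[z]
after 13 — timeout(0): n0:back/v2/[z]
after 14 — deliver 2→0: ·
after 15 — deliver 2→3: n3:back/v1/[z]
after 16 — timeout(0): n0:back/v3/[z]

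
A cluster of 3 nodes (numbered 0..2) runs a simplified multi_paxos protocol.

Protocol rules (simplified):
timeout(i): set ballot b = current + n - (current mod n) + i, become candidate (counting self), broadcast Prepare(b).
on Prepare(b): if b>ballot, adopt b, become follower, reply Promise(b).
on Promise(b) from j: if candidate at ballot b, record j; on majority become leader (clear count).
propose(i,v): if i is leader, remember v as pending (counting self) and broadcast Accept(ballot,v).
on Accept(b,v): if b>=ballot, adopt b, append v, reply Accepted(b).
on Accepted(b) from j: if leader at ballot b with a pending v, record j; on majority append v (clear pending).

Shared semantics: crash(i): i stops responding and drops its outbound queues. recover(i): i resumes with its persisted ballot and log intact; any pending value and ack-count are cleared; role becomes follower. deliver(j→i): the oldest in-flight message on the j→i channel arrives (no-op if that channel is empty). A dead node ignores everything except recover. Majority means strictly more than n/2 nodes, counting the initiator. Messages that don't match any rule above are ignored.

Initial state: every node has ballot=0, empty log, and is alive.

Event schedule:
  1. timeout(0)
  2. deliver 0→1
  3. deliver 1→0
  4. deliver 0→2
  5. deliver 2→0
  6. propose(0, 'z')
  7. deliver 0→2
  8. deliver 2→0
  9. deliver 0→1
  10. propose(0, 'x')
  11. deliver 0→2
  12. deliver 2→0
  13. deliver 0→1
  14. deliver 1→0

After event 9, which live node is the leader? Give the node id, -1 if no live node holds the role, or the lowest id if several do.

0

step 1 timeout(0): 0={cand,b=3,log=-}
step 2 deliver 0→1: 1={foll,b=3,log=-}
step 3 deliver 1→0: 0={lead,b=3,log=-}
step 4 deliver 0→2: 2={foll,b=3,log=-}
step 5 deliver 2→0: —
step 6 propose(0,'z'): —
step 7 deliver 0→2: 2={foll,b=3,log=z}
step 8 deliver 2→0: 0={lead,b=3,log=z}
step 9 deliver 0→1: 1={foll,b=3,log=z}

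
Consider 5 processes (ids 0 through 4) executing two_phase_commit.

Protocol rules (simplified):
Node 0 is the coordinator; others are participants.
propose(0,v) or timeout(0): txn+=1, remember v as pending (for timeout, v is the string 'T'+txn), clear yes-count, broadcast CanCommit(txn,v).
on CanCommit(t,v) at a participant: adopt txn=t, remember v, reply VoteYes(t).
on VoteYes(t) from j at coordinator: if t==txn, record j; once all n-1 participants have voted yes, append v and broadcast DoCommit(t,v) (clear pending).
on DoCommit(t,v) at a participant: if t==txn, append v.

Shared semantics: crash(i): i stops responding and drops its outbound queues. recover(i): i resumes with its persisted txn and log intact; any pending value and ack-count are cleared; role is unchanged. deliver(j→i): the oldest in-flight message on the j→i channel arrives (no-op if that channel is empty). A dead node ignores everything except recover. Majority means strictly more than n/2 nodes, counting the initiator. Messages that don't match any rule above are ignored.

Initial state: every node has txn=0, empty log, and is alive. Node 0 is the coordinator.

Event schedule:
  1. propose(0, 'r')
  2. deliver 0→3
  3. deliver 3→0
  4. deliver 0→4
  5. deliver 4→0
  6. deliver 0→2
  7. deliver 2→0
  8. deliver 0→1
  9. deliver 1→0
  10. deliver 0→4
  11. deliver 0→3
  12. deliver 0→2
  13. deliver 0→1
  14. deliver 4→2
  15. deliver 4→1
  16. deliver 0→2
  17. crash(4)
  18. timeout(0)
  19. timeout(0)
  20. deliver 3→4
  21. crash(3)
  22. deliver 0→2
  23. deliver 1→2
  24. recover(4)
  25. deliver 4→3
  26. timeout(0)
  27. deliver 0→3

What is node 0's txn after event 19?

3

after 1 — propose(0,'r'): n0:coor/t1/[-]
after 2 — deliver 0→3: n3:part/t1/[-]
after 3 — deliver 3→0: ·
after 4 — deliver 0→4: n4:part/t1/[-]
after 5 — deliver 4→0: ·
after 6 — deliver 0→2: n2:part/t1/[-]
after 7 — deliver 2→0: ·
after 8 — deliver 0→1: n1:part/t1/[-]
after 9 — deliver 1→0: n0:coor/t1/[r]
after 10 — deliver 0→4: n4:part/t1/[r]
after 11 — deliver 0→3: n3:part/t1/[r]
after 12 — deliver 0→2: n2:part/t1/[r]
after 13 — deliver 0→1: n1:part/t1/[r]
after 14 — deliver 4→2: ·
after 15 — deliver 4→1: ·
after 16 — deliver 0→2: ·
after 17 — crash(4): n4:✗part/t1/[r]
after 18 — timeout(0): n0:coor/t2/[r]
after 19 — timeout(0): n0:coor/t3/[r]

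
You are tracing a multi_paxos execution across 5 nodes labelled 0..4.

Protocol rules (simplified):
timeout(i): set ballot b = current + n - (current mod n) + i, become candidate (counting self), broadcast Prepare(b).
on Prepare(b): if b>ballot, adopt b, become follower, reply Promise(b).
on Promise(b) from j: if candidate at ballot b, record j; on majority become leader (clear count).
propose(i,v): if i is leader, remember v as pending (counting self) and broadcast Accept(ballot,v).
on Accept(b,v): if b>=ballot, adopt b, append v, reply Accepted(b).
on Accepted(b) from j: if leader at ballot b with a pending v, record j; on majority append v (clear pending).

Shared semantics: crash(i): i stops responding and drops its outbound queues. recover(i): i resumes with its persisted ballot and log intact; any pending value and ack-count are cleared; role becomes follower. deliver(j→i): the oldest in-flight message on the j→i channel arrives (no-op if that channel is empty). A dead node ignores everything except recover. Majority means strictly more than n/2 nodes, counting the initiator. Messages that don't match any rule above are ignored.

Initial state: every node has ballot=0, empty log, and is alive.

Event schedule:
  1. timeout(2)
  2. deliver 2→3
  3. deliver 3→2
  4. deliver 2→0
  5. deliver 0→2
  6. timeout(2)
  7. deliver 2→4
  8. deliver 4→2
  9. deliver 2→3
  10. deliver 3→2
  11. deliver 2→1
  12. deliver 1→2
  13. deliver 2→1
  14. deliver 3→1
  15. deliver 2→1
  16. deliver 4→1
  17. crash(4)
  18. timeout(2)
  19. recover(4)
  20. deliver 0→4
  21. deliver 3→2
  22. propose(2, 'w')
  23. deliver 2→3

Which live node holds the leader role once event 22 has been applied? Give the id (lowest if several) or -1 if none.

-1

e1 timeout(2): 2[cand,b=7,-]
e2 deliver 2→3: 3[foll,b=7,-]
e3 deliver 3→2: ·
e4 deliver 2→0: 0[foll,b=7,-]
e5 deliver 0→2: 2[lead,b=7,-]
e6 timeout(2): 2[cand,b=12,-]
e7 deliver 2→4: 4[foll,b=7,-]
e8 deliver 4→2: ·
e9 deliver 2→3: 3[foll,b=12,-]
e10 deliver 3→2: ·
e11 deliver 2→1: 1[foll,b=7,-]
e12 deliver 1→2: ·
e13 deliver 2→1: 1[foll,b=12,-]
e14 deliver 3→1: ·
e15 deliver 2→1: ·
e16 deliver 4→1: ·
e17 crash(4): 4[✗foll,b=7,-]
e18 timeout(2): 2[cand,b=17,-]
e19 recover(4): 4[foll,b=7,-]
e20 deliver 0→4: ·
e21 deliver 3→2: ·
e22 propose(2,'w'): ·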